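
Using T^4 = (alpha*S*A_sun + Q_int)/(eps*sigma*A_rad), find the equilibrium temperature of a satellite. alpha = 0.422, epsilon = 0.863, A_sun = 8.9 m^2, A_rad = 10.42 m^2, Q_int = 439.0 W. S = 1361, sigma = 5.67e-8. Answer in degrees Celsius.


Numerator = alpha*S*A_sun + Q_int = 0.422*1361*8.9 + 439.0 = 5550.6438 W
Denominator = eps*sigma*A_rad = 0.863*5.67e-8*10.42 = 5.0987248e-07 W/K^4
T^4 = 1.0886337e+10 K^4
T = 323.0133 K = 49.8633 C

49.8633 degrees Celsius


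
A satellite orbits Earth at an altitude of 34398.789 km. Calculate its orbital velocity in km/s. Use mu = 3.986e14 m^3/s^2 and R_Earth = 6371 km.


r = R_E + alt = 6371.0 + 34398.789 = 40769.7890 km = 4.0769789e+07 m
v = sqrt(mu/r) = sqrt(3.986e14 / 4.0769789e+07) = 3126.7950 m/s = 3.1268 km/s

3.1268 km/s


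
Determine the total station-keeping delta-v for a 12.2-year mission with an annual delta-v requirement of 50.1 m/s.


dV = rate * years = 50.1 * 12.2
dV = 611.2200 m/s

611.2200 m/s


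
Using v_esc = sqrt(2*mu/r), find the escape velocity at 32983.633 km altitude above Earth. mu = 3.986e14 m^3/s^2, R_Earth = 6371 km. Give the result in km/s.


r = 6371.0 + 32983.633 = 39354.6330 km = 3.9354633e+07 m
v_esc = sqrt(2*mu/r) = sqrt(2*3.986e14 / 3.9354633e+07)
v_esc = 4500.7585 m/s = 4.5008 km/s

4.5008 km/s


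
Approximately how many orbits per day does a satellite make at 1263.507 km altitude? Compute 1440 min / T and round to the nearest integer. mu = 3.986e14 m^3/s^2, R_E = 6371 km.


r = 7.634507e+06 m
T = 2*pi*sqrt(r^3/mu) = 6638.6950 s = 110.6449 min
revs/day = 1440 / 110.6449 = 13.0146
Rounded: 13 revolutions per day

13 revolutions per day


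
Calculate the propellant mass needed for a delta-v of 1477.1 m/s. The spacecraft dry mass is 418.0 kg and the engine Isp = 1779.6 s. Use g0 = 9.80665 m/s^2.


ve = Isp * g0 = 1779.6 * 9.80665 = 17451.914340 m/s
mass ratio = exp(dv/ve) = exp(1477.1/17451.914340) = 1.08832333
m_prop = m_dry * (mr - 1) = 418.0 * (1.08832333 - 1)
m_prop = 36.9192 kg

36.9192 kg


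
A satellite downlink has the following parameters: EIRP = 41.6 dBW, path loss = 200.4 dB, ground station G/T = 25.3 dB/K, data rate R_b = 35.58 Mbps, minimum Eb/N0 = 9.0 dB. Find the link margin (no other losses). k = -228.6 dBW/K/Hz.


C/N0 = EIRP - FSPL + G/T - k = 41.6 - 200.4 + 25.3 - (-228.6)
C/N0 = 95.1000 dB-Hz
R_b = 35.58 Mbps = 3.558e+07 bps -> 10*log10(R_b) = 75.5121 dB-Hz
Eb/N0 = C/N0 - 10*log10(R_b) = 95.1000 - 75.5121 = 19.5879 dB
Margin = Eb/N0 - Eb/N0_req = 19.5879 - 9.0 = 10.5879 dB (link closes)

10.5879 dB


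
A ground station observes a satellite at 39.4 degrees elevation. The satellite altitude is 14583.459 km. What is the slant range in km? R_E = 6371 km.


h = 14583.459 km, el = 39.4 deg
d = -R_E*sin(el) + sqrt((R_E*sin(el))^2 + 2*R_E*h + h^2)
d = -6371.0000*sin(0.6876597) + sqrt((6371.0000*0.6347305)^2 + 2*6371.0000*14583.459 + 14583.459^2)
d = 16324.0621 km

16324.0621 km


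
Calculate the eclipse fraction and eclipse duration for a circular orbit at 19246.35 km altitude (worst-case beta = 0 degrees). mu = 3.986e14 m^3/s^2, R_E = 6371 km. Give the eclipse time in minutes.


r = 25617.3500 km
T = 680.0820 min
Eclipse fraction = arcsin(R_E/r)/pi = arcsin(6371.0000/25617.3500)/pi
= arcsin(0.2486986)/pi = 0.08000288
Eclipse duration = 0.08000288 * 680.0820 = 54.4085 min

54.4085 minutes


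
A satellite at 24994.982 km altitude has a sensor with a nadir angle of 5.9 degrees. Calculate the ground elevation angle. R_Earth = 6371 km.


r = R_E + alt = 31365.9820 km
Law of sines in the satellite / Earth-center / ground-point triangle:
  sin(nadir)/R_E = sin(90 + el)/r  =>  cos(el) = (r/R_E)*sin(nadir)
cos(el) = (31365.9820 / 6371.0000) * sin(5.9 deg) = 0.5060727
el = arccos(0.5060727) = 59.5974 deg
(Earth-central angle = 90 - nadir - el = 24.5026 deg)

59.5974 degrees


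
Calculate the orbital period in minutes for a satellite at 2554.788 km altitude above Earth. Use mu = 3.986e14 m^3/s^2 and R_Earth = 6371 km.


r = 8925.7880 km = 8.925788e+06 m
T = 2*pi*sqrt(r^3/mu) = 2*pi*sqrt(7.1111478e+20 / 3.986e14)
T = 8392.3014 s = 139.8717 min

139.8717 minutes


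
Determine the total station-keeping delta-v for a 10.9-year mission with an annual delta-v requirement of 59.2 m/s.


dV = rate * years = 59.2 * 10.9
dV = 645.2800 m/s

645.2800 m/s


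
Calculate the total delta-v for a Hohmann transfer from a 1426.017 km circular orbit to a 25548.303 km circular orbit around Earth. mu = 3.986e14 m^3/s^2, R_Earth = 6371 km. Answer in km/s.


r1 = 7797.0170 km = 7.797017e+06 m
r2 = 31919.3030 km = 3.1919303e+07 m
dv1 = sqrt(mu/r1)*(sqrt(2*r2/(r1+r2)) - 1) = 1914.8974 m/s
dv2 = sqrt(mu/r2)*(1 - sqrt(2*r1/(r1+r2))) = 1319.4987 m/s
total dv = |dv1| + |dv2| = 1914.8974 + 1319.4987 = 3234.3961 m/s = 3.2344 km/s

3.2344 km/s


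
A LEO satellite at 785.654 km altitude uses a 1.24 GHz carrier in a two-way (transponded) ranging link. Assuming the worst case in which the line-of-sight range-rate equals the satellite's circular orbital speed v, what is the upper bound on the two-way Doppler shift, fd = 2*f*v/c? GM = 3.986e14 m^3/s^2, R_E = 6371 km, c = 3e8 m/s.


r = 7.156654e+06 m
v = sqrt(mu/r) = 7463.0034 m/s (worst-case radial velocity)
f = 1.24 GHz = 1.24e+09 Hz
fd = 2*f*v/c = 2*1.24e+09*7463.0034/3.0e+08
fd = 61694.1610 Hz

61694.1610 Hz


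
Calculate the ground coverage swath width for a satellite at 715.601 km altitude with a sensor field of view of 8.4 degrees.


FOV = 8.4 deg = 0.1466077 rad
swath = 2 * alt * tan(FOV/2) = 2 * 715.601 * tan(0.07330383)
swath = 2 * 715.601 * 0.07343541
swath = 105.1009 km

105.1009 km


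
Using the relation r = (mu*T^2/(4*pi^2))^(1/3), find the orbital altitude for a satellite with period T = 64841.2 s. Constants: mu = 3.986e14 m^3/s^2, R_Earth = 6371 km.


T = 64841.2 s
r = (mu*T^2/(4*pi^2))^(1/3) = (3.986e14 * 64841.2^2 / (4*pi^2))^(1/3)
r = 3.4884022e+07 m = 34884.0217 km
alt = r - R_E = 34884.0217 - 6371 = 28513.0217 km

28513.0217 km


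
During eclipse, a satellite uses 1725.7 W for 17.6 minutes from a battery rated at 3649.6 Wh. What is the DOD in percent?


E_used = P * t / 60 = 1725.7 * 17.6 / 60 = 506.2053 Wh
DOD = E_used / E_total * 100 = 506.2053 / 3649.6 * 100
DOD = 13.8702 %

13.8702 %


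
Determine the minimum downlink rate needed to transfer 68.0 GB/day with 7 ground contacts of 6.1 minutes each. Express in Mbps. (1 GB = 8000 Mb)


total contact time = 7 * 6.1 * 60 = 2562.0000 s
data = 68.0 GB = 544000.0000 Mb
rate = 544000.0000 / 2562.0000 = 212.3341 Mbps

212.3341 Mbps


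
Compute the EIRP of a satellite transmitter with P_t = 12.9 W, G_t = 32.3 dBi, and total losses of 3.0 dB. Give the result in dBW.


Pt = 12.9 W = 11.1059 dBW
EIRP = Pt_dBW + Gt - losses = 11.1059 + 32.3 - 3.0 = 40.4059 dBW

40.4059 dBW


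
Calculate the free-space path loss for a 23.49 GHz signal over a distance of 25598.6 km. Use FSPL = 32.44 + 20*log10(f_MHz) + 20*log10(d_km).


f = 23.49 GHz = 23490.0000 MHz
d = 25598.6 km
FSPL = 32.44 + 20*log10(23490.0000) + 20*log10(25598.6)
FSPL = 32.44 + 87.4177 + 88.1643
FSPL = 208.0220 dB

208.0220 dB


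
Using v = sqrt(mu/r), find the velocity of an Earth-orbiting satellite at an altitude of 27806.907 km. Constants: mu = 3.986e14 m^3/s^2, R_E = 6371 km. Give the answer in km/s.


r = R_E + alt = 6371.0 + 27806.907 = 34177.9070 km = 3.4177907e+07 m
v = sqrt(mu/r) = sqrt(3.986e14 / 3.4177907e+07) = 3415.0409 m/s = 3.4150 km/s

3.4150 km/s


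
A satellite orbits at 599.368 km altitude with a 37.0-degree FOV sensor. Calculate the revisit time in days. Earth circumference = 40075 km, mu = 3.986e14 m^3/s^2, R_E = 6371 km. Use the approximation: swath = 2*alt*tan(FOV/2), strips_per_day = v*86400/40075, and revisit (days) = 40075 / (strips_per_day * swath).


swath = 2*599.368*tan(0.3228859) = 401.0915 km
v = sqrt(mu/r) = 7562.0717 m/s = 7.5621 km/s
strips/day = v*86400/40075 = 7.5621*86400/40075 = 16.3035
coverage/day = strips * swath = 16.3035 * 401.0915 = 6539.1969 km
revisit = 40075 / 6539.1969 = 6.1284 days

6.1284 days


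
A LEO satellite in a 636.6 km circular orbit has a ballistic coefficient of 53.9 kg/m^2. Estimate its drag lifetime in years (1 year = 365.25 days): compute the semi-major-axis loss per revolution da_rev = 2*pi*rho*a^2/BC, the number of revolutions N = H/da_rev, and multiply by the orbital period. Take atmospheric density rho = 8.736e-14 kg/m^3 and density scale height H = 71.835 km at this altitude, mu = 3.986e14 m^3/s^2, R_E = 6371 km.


a = R_E + alt = 7007.6000 km = 7.0076e+06 m
da_rev = 2*pi*rho*a^2/BC = 2*pi*8.736e-14*(7.0076e+06)^2/53.9 = 0.500083282 m per revolution
N = H/da_rev = 71835.0000 m / 0.500083282 m = 143646.0736 revolutions
P = 2*pi*sqrt(a^3/mu) = 5838.0146 s
lifetime = N*P = 143646.0736 * 5838.0146 = 8.3860788e+08 s = 9706.1097 days
years = 9706.1097 / 365.25 = 26.5739 years

26.5739 years


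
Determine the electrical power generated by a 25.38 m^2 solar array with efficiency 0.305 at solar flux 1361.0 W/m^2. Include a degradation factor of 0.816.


P = area * eta * S * degradation
P = 25.38 * 0.305 * 1361.0 * 0.816
P = 8596.8578 W

8596.8578 W


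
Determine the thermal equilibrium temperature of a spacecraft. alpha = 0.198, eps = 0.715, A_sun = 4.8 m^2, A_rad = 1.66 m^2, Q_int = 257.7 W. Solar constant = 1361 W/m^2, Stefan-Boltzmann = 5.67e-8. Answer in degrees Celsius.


Numerator = alpha*S*A_sun + Q_int = 0.198*1361*4.8 + 257.7 = 1551.1944 W
Denominator = eps*sigma*A_rad = 0.715*5.67e-8*1.66 = 6.729723e-08 W/K^4
T^4 = 2.30499e+10 K^4
T = 389.6433 K = 116.4933 C

116.4933 degrees Celsius


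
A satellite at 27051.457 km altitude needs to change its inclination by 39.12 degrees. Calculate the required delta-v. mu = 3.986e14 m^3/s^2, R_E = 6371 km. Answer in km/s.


r = 33422.4570 km = 3.3422457e+07 m
V = sqrt(mu/r) = 3453.4205 m/s
di = 39.12 deg = 0.6827728 rad
dV = 2*V*sin(di/2) = 2*3453.4205*sin(0.3413864)
dV = 2312.3676 m/s = 2.3124 km/s

2.3124 km/s


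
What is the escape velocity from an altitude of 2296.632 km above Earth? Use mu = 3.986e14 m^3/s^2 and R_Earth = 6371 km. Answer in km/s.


r = 6371.0 + 2296.632 = 8667.6320 km = 8.667632e+06 m
v_esc = sqrt(2*mu/r) = sqrt(2*3.986e14 / 8.667632e+06)
v_esc = 9590.3269 m/s = 9.5903 km/s

9.5903 km/s


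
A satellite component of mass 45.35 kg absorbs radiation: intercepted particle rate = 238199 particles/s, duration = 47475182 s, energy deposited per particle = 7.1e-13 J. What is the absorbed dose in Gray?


Total energy deposited = rate * time * E_per
  = 238199 * 47475182 * 7.1e-13 = 8.0291 J
Dose = E_total / mass = 8.0291 / 45.35
Dose = 0.1770466 Gy

0.1770 Gy


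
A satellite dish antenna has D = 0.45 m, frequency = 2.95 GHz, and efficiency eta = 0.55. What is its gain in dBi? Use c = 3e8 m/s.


lambda = c/f = 3e8 / 2.95e+09 = 0.1016949 m
G = eta*(pi*D/lambda)^2 = 0.55*(pi*0.45/0.1016949)^2
G = 106.2892 (linear)
G = 10*log10(106.2892) = 20.2649 dBi

20.2649 dBi


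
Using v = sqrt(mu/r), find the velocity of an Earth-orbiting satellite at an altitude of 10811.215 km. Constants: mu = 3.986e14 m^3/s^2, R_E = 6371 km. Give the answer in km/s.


r = R_E + alt = 6371.0 + 10811.215 = 17182.2150 km = 1.7182215e+07 m
v = sqrt(mu/r) = sqrt(3.986e14 / 1.7182215e+07) = 4816.4724 m/s = 4.8165 km/s

4.8165 km/s


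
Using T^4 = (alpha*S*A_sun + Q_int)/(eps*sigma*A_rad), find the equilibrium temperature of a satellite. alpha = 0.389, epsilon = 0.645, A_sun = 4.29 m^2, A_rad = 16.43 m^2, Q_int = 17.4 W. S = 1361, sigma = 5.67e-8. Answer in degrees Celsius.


Numerator = alpha*S*A_sun + Q_int = 0.389*1361*4.29 + 17.4 = 2288.6504 W
Denominator = eps*sigma*A_rad = 0.645*5.67e-8*16.43 = 6.0086974e-07 W/K^4
T^4 = 3.8088961e+09 K^4
T = 248.4276 K = -24.7224 C

-24.7224 degrees Celsius


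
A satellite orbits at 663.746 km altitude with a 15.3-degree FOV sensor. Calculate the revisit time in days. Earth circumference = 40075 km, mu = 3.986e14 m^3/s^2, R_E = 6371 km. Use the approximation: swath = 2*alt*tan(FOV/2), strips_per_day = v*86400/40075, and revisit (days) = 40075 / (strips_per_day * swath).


swath = 2*663.746*tan(0.1335177) = 178.3045 km
v = sqrt(mu/r) = 7527.3903 m/s = 7.5274 km/s
strips/day = v*86400/40075 = 7.5274*86400/40075 = 16.2287
coverage/day = strips * swath = 16.2287 * 178.3045 = 2893.6558 km
revisit = 40075 / 2893.6558 = 13.8493 days

13.8493 days


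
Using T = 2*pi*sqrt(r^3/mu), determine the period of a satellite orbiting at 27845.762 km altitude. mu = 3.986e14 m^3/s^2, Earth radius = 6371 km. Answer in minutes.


r = 34216.7620 km = 3.4216762e+07 m
T = 2*pi*sqrt(r^3/mu) = 2*pi*sqrt(4.0060533e+22 / 3.986e14)
T = 62989.7065 s = 1049.8284 min

1049.8284 minutes


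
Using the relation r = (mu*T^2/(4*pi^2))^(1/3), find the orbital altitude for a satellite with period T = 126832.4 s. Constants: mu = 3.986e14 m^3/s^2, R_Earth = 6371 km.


T = 126832.4 s
r = (mu*T^2/(4*pi^2))^(1/3) = (3.986e14 * 126832.4^2 / (4*pi^2))^(1/3)
r = 5.4560624e+07 m = 54560.6237 km
alt = r - R_E = 54560.6237 - 6371 = 48189.6237 km

48189.6237 km


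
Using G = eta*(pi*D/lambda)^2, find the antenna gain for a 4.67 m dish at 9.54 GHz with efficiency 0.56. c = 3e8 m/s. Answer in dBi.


lambda = c/f = 3e8 / 9.54e+09 = 0.03144654 m
G = eta*(pi*D/lambda)^2 = 0.56*(pi*4.67/0.03144654)^2
G = 121892.1601 (linear)
G = 10*log10(121892.1601) = 50.8598 dBi

50.8598 dBi


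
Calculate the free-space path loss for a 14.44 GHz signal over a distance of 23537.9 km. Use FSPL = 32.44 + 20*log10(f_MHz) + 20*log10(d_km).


f = 14.44 GHz = 14440.0000 MHz
d = 23537.9 km
FSPL = 32.44 + 20*log10(14440.0000) + 20*log10(23537.9)
FSPL = 32.44 + 83.1913 + 87.4354
FSPL = 203.0667 dB

203.0667 dB


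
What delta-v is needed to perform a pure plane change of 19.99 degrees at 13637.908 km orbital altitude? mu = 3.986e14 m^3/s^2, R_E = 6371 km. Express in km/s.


r = 20008.9080 km = 2.0008908e+07 m
V = sqrt(mu/r) = 4463.3090 m/s
di = 19.99 deg = 0.3488913 rad
dV = 2*V*sin(di/2) = 2*4463.3090*sin(0.1744457)
dV = 1549.3238 m/s = 1.5493 km/s

1.5493 km/s


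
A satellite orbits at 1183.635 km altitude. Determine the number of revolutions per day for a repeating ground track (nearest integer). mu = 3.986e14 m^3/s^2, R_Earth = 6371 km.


r = 7.554635e+06 m
T = 2*pi*sqrt(r^3/mu) = 6534.7872 s = 108.9131 min
revs/day = 1440 / 108.9131 = 13.2215
Rounded: 13 revolutions per day

13 revolutions per day


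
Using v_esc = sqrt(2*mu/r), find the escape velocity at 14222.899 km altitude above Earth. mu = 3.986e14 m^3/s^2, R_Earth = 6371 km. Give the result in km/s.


r = 6371.0 + 14222.899 = 20593.8990 km = 2.0593899e+07 m
v_esc = sqrt(2*mu/r) = sqrt(2*3.986e14 / 2.0593899e+07)
v_esc = 6221.7758 m/s = 6.2218 km/s

6.2218 km/s


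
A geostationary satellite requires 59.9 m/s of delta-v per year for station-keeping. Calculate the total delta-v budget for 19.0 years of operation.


dV = rate * years = 59.9 * 19.0
dV = 1138.1000 m/s

1138.1000 m/s


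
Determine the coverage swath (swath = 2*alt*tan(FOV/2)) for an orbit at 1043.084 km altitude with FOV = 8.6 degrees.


FOV = 8.6 deg = 0.1500983 rad
swath = 2 * alt * tan(FOV/2) = 2 * 1043.084 * tan(0.07504916)
swath = 2 * 1043.084 * 0.07519038
swath = 156.8598 km

156.8598 km


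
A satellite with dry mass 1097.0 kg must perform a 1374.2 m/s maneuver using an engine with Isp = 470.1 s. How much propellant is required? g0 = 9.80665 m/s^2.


ve = Isp * g0 = 470.1 * 9.80665 = 4610.106165 m/s
mass ratio = exp(dv/ve) = exp(1374.2/4610.106165) = 1.34727528
m_prop = m_dry * (mr - 1) = 1097.0 * (1.34727528 - 1)
m_prop = 380.9610 kg

380.9610 kg


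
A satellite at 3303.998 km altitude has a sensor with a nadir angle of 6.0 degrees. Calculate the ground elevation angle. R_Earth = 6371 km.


r = R_E + alt = 9674.9980 km
Law of sines in the satellite / Earth-center / ground-point triangle:
  sin(nadir)/R_E = sin(90 + el)/r  =>  cos(el) = (r/R_E)*sin(nadir)
cos(el) = (9674.9980 / 6371.0000) * sin(6.0 deg) = 0.1587369
el = arccos(0.1587369) = 80.8664 deg
(Earth-central angle = 90 - nadir - el = 3.1336 deg)

80.8664 degrees


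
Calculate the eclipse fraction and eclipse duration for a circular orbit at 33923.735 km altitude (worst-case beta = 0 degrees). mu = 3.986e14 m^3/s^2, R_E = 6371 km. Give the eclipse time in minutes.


r = 40294.7350 km
T = 1341.6290 min
Eclipse fraction = arcsin(R_E/r)/pi = arcsin(6371.0000/40294.7350)/pi
= arcsin(0.15811)/pi = 0.05054006
Eclipse duration = 0.05054006 * 1341.6290 = 67.8060 min

67.8060 minutes


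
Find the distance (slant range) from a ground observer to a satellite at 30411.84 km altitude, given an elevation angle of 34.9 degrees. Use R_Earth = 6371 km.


h = 30411.84 km, el = 34.9 deg
d = -R_E*sin(el) + sqrt((R_E*sin(el))^2 + 2*R_E*h + h^2)
d = -6371.0000*sin(0.6091199) + sqrt((6371.0000*0.5721459)^2 + 2*6371.0000*30411.84 + 30411.84^2)
d = 32764.6751 km

32764.6751 km


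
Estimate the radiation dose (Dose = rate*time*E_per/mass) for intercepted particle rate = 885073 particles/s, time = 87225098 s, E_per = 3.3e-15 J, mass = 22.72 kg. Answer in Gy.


Total energy deposited = rate * time * E_per
  = 885073 * 87225098 * 3.3e-15 = 0.2547619 J
Dose = E_total / mass = 0.2547619 / 22.72
Dose = 0.01121311 Gy

0.0112 Gy


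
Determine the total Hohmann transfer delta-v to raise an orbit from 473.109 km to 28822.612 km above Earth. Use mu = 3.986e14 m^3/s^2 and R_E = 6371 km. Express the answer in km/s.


r1 = 6844.1090 km = 6.844109e+06 m
r2 = 35193.6120 km = 3.5193612e+07 m
dv1 = sqrt(mu/r1)*(sqrt(2*r2/(r1+r2)) - 1) = 2243.5047 m/s
dv2 = sqrt(mu/r2)*(1 - sqrt(2*r1/(r1+r2))) = 1445.0051 m/s
total dv = |dv1| + |dv2| = 2243.5047 + 1445.0051 = 3688.5098 m/s = 3.6885 km/s

3.6885 km/s


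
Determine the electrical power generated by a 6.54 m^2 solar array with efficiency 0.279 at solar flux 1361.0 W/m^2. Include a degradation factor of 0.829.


P = area * eta * S * degradation
P = 6.54 * 0.279 * 1361.0 * 0.829
P = 2058.7073 W

2058.7073 W


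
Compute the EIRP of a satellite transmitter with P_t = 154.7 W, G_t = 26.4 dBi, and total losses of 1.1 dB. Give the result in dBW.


Pt = 154.7 W = 21.8949 dBW
EIRP = Pt_dBW + Gt - losses = 21.8949 + 26.4 - 1.1 = 47.1949 dBW

47.1949 dBW


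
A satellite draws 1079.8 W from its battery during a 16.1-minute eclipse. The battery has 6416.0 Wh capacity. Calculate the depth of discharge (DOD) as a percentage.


E_used = P * t / 60 = 1079.8 * 16.1 / 60 = 289.7463 Wh
DOD = E_used / E_total * 100 = 289.7463 / 6416.0 * 100
DOD = 4.5160 %

4.5160 %


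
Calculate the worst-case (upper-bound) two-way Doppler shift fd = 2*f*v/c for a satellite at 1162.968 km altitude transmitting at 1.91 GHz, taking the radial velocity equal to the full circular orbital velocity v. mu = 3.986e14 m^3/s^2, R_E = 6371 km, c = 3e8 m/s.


r = 7.533968e+06 m
v = sqrt(mu/r) = 7273.7231 m/s (worst-case radial velocity)
f = 1.91 GHz = 1.91e+09 Hz
fd = 2*f*v/c = 2*1.91e+09*7273.7231/3.0e+08
fd = 92618.7403 Hz

92618.7403 Hz


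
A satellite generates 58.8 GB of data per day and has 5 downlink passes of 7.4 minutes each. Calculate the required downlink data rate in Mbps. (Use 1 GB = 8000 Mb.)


total contact time = 5 * 7.4 * 60 = 2220.0000 s
data = 58.8 GB = 470400.0000 Mb
rate = 470400.0000 / 2220.0000 = 211.8919 Mbps

211.8919 Mbps


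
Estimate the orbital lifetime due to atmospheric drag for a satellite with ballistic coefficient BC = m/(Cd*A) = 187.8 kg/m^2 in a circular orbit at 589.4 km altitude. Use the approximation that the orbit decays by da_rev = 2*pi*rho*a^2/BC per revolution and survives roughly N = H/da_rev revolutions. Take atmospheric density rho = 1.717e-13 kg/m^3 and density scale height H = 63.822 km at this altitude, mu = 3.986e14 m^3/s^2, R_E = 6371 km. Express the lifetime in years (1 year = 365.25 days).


a = R_E + alt = 6960.4000 km = 6.9604e+06 m
da_rev = 2*pi*rho*a^2/BC = 2*pi*1.717e-13*(6.9604e+06)^2/187.8 = 0.278306258 m per revolution
N = H/da_rev = 63822.0000 m / 0.278306258 m = 229322.9064 revolutions
P = 2*pi*sqrt(a^3/mu) = 5779.1307 s
lifetime = N*P = 229322.9064 * 5779.1307 = 1.3252871e+09 s = 15338.9705 days
years = 15338.9705 / 365.25 = 41.9958 years

41.9958 years


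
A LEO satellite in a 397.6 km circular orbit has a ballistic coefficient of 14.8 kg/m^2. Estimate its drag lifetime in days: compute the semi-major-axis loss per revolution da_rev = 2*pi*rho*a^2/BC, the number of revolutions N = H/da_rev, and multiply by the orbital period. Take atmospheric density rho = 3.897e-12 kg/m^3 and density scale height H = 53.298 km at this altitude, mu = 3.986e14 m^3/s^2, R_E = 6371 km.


a = R_E + alt = 6768.6000 km = 6.7686e+06 m
da_rev = 2*pi*rho*a^2/BC = 2*pi*3.897e-12*(6.7686e+06)^2/14.8 = 75.795995 m per revolution
N = H/da_rev = 53298.0000 m / 75.795995 m = 703.1770 revolutions
P = 2*pi*sqrt(a^3/mu) = 5541.9103 s
lifetime = N*P = 703.1770 * 5541.9103 = 3.8969439e+06 s = 45.1035 days

45.1035 days


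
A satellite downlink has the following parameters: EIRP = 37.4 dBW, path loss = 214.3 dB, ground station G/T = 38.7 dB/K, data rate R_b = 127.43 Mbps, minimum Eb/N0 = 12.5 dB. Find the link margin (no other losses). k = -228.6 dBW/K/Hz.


C/N0 = EIRP - FSPL + G/T - k = 37.4 - 214.3 + 38.7 - (-228.6)
C/N0 = 90.4000 dB-Hz
R_b = 127.43 Mbps = 1.2743e+08 bps -> 10*log10(R_b) = 81.0527 dB-Hz
Eb/N0 = C/N0 - 10*log10(R_b) = 90.4000 - 81.0527 = 9.3473 dB
Margin = Eb/N0 - Eb/N0_req = 9.3473 - 12.5 = -3.1527 dB (negative margin: link does not close)

-3.1527 dB


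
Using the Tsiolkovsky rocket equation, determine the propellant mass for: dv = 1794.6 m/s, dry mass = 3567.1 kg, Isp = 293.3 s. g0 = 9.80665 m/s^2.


ve = Isp * g0 = 293.3 * 9.80665 = 2876.290445 m/s
mass ratio = exp(dv/ve) = exp(1794.6/2876.290445) = 1.86624547
m_prop = m_dry * (mr - 1) = 3567.1 * (1.86624547 - 1)
m_prop = 3089.9842 kg

3089.9842 kg


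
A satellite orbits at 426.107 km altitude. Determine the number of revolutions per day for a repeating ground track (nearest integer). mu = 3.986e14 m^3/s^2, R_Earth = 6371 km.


r = 6.797107e+06 m
T = 2*pi*sqrt(r^3/mu) = 5576.9581 s = 92.9493 min
revs/day = 1440 / 92.9493 = 15.4923
Rounded: 15 revolutions per day

15 revolutions per day


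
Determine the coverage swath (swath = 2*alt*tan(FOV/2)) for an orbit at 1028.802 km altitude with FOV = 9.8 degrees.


FOV = 9.8 deg = 0.1710423 rad
swath = 2 * alt * tan(FOV/2) = 2 * 1028.802 * tan(0.08552113)
swath = 2 * 1028.802 * 0.08573024
swath = 176.3989 km

176.3989 km


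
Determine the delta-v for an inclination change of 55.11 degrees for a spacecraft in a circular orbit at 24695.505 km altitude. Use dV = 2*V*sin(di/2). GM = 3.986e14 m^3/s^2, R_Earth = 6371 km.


r = 31066.5050 km = 3.1066505e+07 m
V = sqrt(mu/r) = 3581.9742 m/s
di = 55.11 deg = 0.961851 rad
dV = 2*V*sin(di/2) = 2*3581.9742*sin(0.4809255)
dV = 3314.0416 m/s = 3.3140 km/s

3.3140 km/s


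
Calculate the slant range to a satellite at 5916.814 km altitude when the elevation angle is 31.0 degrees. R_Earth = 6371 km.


h = 5916.814 km, el = 31.0 deg
d = -R_E*sin(el) + sqrt((R_E*sin(el))^2 + 2*R_E*h + h^2)
d = -6371.0000*sin(0.5410521) + sqrt((6371.0000*0.5150381)^2 + 2*6371.0000*5916.814 + 5916.814^2)
d = 7726.3130 km

7726.3130 km


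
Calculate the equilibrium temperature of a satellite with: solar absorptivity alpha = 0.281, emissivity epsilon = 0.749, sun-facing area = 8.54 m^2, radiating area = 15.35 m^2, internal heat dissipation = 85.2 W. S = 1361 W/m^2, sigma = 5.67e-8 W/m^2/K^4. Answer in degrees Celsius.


Numerator = alpha*S*A_sun + Q_int = 0.281*1361*8.54 + 85.2 = 3351.2461 W
Denominator = eps*sigma*A_rad = 0.749*5.67e-8*15.35 = 6.518884e-07 W/K^4
T^4 = 5.140828e+09 K^4
T = 267.7677 K = -5.3823 C

-5.3823 degrees Celsius


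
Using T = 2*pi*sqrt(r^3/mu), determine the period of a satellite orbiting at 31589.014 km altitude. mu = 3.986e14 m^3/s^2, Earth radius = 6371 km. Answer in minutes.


r = 37960.0140 km = 3.7960014e+07 m
T = 2*pi*sqrt(r^3/mu) = 2*pi*sqrt(5.4698963e+22 / 3.986e14)
T = 73603.8899 s = 1226.7315 min

1226.7315 minutes


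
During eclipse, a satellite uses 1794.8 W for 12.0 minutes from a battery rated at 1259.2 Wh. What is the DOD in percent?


E_used = P * t / 60 = 1794.8 * 12.0 / 60 = 358.9600 Wh
DOD = E_used / E_total * 100 = 358.9600 / 1259.2 * 100
DOD = 28.5070 %

28.5070 %


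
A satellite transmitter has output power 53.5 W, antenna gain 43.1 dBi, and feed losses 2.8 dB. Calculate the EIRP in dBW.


Pt = 53.5 W = 17.2835 dBW
EIRP = Pt_dBW + Gt - losses = 17.2835 + 43.1 - 2.8 = 57.5835 dBW

57.5835 dBW


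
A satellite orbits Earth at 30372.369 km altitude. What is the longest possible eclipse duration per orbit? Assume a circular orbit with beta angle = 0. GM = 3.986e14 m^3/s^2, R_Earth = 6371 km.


r = 36743.3690 km
T = 1168.2302 min
Eclipse fraction = arcsin(R_E/r)/pi = arcsin(6371.0000/36743.3690)/pi
= arcsin(0.1733918)/pi = 0.0554727
Eclipse duration = 0.0554727 * 1168.2302 = 64.8049 min

64.8049 minutes


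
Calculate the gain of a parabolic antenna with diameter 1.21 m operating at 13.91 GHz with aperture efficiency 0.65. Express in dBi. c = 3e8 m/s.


lambda = c/f = 3e8 / 1.391e+10 = 0.02156722 m
G = eta*(pi*D/lambda)^2 = 0.65*(pi*1.21/0.02156722)^2
G = 20192.7558 (linear)
G = 10*log10(20192.7558) = 43.0520 dBi

43.0520 dBi


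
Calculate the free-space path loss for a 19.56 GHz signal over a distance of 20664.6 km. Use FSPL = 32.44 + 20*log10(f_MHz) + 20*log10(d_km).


f = 19.56 GHz = 19560.0000 MHz
d = 20664.6 km
FSPL = 32.44 + 20*log10(19560.0000) + 20*log10(20664.6)
FSPL = 32.44 + 85.8274 + 86.3045
FSPL = 204.5719 dB

204.5719 dB


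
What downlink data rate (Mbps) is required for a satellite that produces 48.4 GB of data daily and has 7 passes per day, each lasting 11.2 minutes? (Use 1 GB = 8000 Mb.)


total contact time = 7 * 11.2 * 60 = 4704.0000 s
data = 48.4 GB = 387200.0000 Mb
rate = 387200.0000 / 4704.0000 = 82.3129 Mbps

82.3129 Mbps


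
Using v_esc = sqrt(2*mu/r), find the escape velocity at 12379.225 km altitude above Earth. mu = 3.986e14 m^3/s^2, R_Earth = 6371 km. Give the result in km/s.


r = 6371.0 + 12379.225 = 18750.2250 km = 1.8750225e+07 m
v_esc = sqrt(2*mu/r) = sqrt(2*3.986e14 / 1.8750225e+07)
v_esc = 6520.4926 m/s = 6.5205 km/s

6.5205 km/s


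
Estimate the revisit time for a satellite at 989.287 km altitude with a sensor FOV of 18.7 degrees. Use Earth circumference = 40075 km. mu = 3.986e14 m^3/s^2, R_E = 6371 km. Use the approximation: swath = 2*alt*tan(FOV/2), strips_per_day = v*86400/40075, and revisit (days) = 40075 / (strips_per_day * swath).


swath = 2*989.287*tan(0.1631883) = 325.7771 km
v = sqrt(mu/r) = 7359.0418 m/s = 7.3590 km/s
strips/day = v*86400/40075 = 7.3590*86400/40075 = 15.8658
coverage/day = strips * swath = 15.8658 * 325.7771 = 5168.7085 km
revisit = 40075 / 5168.7085 = 7.7534 days

7.7534 days


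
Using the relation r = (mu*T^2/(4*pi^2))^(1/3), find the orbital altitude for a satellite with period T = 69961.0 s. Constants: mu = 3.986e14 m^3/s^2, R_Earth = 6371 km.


T = 69961.0 s
r = (mu*T^2/(4*pi^2))^(1/3) = (3.986e14 * 69961.0^2 / (4*pi^2))^(1/3)
r = 3.6696941e+07 m = 36696.9405 km
alt = r - R_E = 36696.9405 - 6371 = 30325.9405 km

30325.9405 km


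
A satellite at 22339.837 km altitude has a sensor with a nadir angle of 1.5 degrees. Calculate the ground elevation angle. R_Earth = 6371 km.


r = R_E + alt = 28710.8370 km
Law of sines in the satellite / Earth-center / ground-point triangle:
  sin(nadir)/R_E = sin(90 + el)/r  =>  cos(el) = (r/R_E)*sin(nadir)
cos(el) = (28710.8370 / 6371.0000) * sin(1.5 deg) = 0.1179661
el = arccos(0.1179661) = 83.2253 deg
(Earth-central angle = 90 - nadir - el = 5.2747 deg)

83.2253 degrees


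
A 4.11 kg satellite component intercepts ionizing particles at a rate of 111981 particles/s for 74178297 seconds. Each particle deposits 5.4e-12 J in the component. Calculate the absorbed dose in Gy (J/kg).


Total energy deposited = rate * time * E_per
  = 111981 * 74178297 * 5.4e-12 = 44.8554 J
Dose = E_total / mass = 44.8554 / 4.11
Dose = 10.9137 Gy

10.9137 Gy


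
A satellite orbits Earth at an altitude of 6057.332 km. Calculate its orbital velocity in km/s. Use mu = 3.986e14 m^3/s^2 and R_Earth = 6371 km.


r = R_E + alt = 6371.0 + 6057.332 = 12428.3320 km = 1.2428332e+07 m
v = sqrt(mu/r) = sqrt(3.986e14 / 1.2428332e+07) = 5663.2042 m/s = 5.6632 km/s

5.6632 km/s


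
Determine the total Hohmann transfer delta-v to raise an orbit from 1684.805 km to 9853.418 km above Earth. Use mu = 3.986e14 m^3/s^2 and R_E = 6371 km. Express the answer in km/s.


r1 = 8055.8050 km = 8.055805e+06 m
r2 = 16224.4180 km = 1.6224418e+07 m
dv1 = sqrt(mu/r1)*(sqrt(2*r2/(r1+r2)) - 1) = 1097.6220 m/s
dv2 = sqrt(mu/r2)*(1 - sqrt(2*r1/(r1+r2))) = 918.9659 m/s
total dv = |dv1| + |dv2| = 1097.6220 + 918.9659 = 2016.5879 m/s = 2.0166 km/s

2.0166 km/s


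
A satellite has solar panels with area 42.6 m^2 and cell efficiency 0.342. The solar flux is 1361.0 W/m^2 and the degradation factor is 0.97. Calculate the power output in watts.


P = area * eta * S * degradation
P = 42.6 * 0.342 * 1361.0 * 0.97
P = 19233.8208 W

19233.8208 W


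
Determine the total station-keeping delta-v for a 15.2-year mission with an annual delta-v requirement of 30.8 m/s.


dV = rate * years = 30.8 * 15.2
dV = 468.1600 m/s

468.1600 m/s


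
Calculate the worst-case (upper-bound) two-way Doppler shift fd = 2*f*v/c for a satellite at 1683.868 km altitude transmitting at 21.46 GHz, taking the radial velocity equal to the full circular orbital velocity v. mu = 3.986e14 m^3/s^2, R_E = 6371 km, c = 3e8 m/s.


r = 8.054868e+06 m
v = sqrt(mu/r) = 7034.6004 m/s (worst-case radial velocity)
f = 21.46 GHz = 2.146e+10 Hz
fd = 2*f*v/c = 2*2.146e+10*7034.6004/3.0e+08
fd = 1.0064168e+06 Hz

1.0064e+06 Hz


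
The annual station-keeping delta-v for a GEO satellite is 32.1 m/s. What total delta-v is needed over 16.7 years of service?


dV = rate * years = 32.1 * 16.7
dV = 536.0700 m/s

536.0700 m/s


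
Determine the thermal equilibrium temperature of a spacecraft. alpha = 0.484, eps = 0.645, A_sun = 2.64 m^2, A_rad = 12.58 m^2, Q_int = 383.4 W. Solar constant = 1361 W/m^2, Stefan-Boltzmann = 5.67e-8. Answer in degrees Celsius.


Numerator = alpha*S*A_sun + Q_int = 0.484*1361*2.64 + 383.4 = 2122.4314 W
Denominator = eps*sigma*A_rad = 0.645*5.67e-8*12.58 = 4.6006947e-07 W/K^4
T^4 = 4.6132845e+09 K^4
T = 260.6169 K = -12.5331 C

-12.5331 degrees Celsius


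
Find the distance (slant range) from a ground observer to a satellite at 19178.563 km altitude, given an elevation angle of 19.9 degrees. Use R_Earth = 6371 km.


h = 19178.563 km, el = 19.9 deg
d = -R_E*sin(el) + sqrt((R_E*sin(el))^2 + 2*R_E*h + h^2)
d = -6371.0000*sin(0.3473205) + sqrt((6371.0000*0.3403796)^2 + 2*6371.0000*19178.563 + 19178.563^2)
d = 22668.7761 km

22668.7761 km


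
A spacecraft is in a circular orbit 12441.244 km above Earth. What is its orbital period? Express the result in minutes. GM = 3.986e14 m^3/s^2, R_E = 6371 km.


r = 18812.2440 km = 1.8812244e+07 m
T = 2*pi*sqrt(r^3/mu) = 2*pi*sqrt(6.657663e+21 / 3.986e14)
T = 25678.6463 s = 427.9774 min

427.9774 minutes


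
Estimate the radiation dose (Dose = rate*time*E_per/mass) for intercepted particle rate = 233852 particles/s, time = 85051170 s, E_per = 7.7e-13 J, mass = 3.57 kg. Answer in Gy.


Total energy deposited = rate * time * E_per
  = 233852 * 85051170 * 7.7e-13 = 15.3148 J
Dose = E_total / mass = 15.3148 / 3.57
Dose = 4.2899 Gy

4.2899 Gy


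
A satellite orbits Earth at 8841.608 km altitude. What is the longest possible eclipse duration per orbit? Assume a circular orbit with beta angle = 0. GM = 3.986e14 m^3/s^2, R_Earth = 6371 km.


r = 15212.6080 km
T = 311.2186 min
Eclipse fraction = arcsin(R_E/r)/pi = arcsin(6371.0000/15212.6080)/pi
= arcsin(0.4187974)/pi = 0.1375482
Eclipse duration = 0.1375482 * 311.2186 = 42.8076 min

42.8076 minutes


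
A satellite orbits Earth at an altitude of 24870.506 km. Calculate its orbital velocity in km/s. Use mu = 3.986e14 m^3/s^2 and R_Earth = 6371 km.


r = R_E + alt = 6371.0 + 24870.506 = 31241.5060 km = 3.1241506e+07 m
v = sqrt(mu/r) = sqrt(3.986e14 / 3.1241506e+07) = 3571.9278 m/s = 3.5719 km/s

3.5719 km/s


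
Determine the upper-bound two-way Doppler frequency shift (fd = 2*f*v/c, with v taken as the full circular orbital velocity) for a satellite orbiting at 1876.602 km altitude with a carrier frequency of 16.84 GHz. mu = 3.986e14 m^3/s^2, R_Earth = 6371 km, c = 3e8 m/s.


r = 8.247602e+06 m
v = sqrt(mu/r) = 6951.9205 m/s (worst-case radial velocity)
f = 16.84 GHz = 1.684e+10 Hz
fd = 2*f*v/c = 2*1.684e+10*6951.9205/3.0e+08
fd = 780468.9460 Hz

780468.9460 Hz


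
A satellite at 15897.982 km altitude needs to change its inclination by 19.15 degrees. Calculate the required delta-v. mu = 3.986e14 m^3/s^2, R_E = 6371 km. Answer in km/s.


r = 22268.9820 km = 2.2268982e+07 m
V = sqrt(mu/r) = 4230.7607 m/s
di = 19.15 deg = 0.3342306 rad
dV = 2*V*sin(di/2) = 2*4230.7607*sin(0.1671153)
dV = 1407.4769 m/s = 1.4075 km/s

1.4075 km/s


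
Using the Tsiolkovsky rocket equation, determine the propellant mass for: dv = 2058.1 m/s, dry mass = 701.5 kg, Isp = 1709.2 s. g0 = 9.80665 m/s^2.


ve = Isp * g0 = 1709.2 * 9.80665 = 16761.526180 m/s
mass ratio = exp(dv/ve) = exp(2058.1/16761.526180) = 1.13064374
m_prop = m_dry * (mr - 1) = 701.5 * (1.13064374 - 1)
m_prop = 91.6466 kg

91.6466 kg


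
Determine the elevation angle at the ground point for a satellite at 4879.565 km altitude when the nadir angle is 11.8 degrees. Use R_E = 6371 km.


r = R_E + alt = 11250.5650 km
Law of sines in the satellite / Earth-center / ground-point triangle:
  sin(nadir)/R_E = sin(90 + el)/r  =>  cos(el) = (r/R_E)*sin(nadir)
cos(el) = (11250.5650 / 6371.0000) * sin(11.8 deg) = 0.3611201
el = arccos(0.3611201) = 68.8310 deg
(Earth-central angle = 90 - nadir - el = 9.3690 deg)

68.8310 degrees


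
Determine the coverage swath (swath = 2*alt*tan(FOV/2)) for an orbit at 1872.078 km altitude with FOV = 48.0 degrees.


FOV = 48.0 deg = 0.837758 rad
swath = 2 * alt * tan(FOV/2) = 2 * 1872.078 * tan(0.418879)
swath = 2 * 1872.078 * 0.4452287
swath = 1667.0057 km

1667.0057 km


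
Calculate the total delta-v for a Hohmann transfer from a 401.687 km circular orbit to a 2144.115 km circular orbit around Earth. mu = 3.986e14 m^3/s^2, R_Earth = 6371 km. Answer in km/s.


r1 = 6772.6870 km = 6.772687e+06 m
r2 = 8515.1150 km = 8.515115e+06 m
dv1 = sqrt(mu/r1)*(sqrt(2*r2/(r1+r2)) - 1) = 425.3936 m/s
dv2 = sqrt(mu/r2)*(1 - sqrt(2*r1/(r1+r2))) = 401.6918 m/s
total dv = |dv1| + |dv2| = 425.3936 + 401.6918 = 827.0855 m/s = 0.8270855 km/s

0.8271 km/s


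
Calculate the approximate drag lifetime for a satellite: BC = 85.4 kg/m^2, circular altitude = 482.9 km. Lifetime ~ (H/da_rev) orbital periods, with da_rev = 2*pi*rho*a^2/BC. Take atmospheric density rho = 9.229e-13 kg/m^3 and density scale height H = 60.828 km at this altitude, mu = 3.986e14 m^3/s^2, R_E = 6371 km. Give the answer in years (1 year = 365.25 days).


a = R_E + alt = 6853.9000 km = 6.8539e+06 m
da_rev = 2*pi*rho*a^2/BC = 2*pi*9.229e-13*(6.8539e+06)^2/85.4 = 3.189717 m per revolution
N = H/da_rev = 60828.0000 m / 3.189717 m = 19070.0296 revolutions
P = 2*pi*sqrt(a^3/mu) = 5647.0010 s
lifetime = N*P = 19070.0296 * 5647.0010 = 1.0768848e+08 s = 1246.3944 days
years = 1246.3944 / 365.25 = 3.4124 years

3.4124 years


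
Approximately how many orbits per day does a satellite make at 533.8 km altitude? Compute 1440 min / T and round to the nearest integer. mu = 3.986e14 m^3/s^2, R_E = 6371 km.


r = 6.9048e+06 m
T = 2*pi*sqrt(r^3/mu) = 5710.0232 s = 95.1671 min
revs/day = 1440 / 95.1671 = 15.1313
Rounded: 15 revolutions per day

15 revolutions per day


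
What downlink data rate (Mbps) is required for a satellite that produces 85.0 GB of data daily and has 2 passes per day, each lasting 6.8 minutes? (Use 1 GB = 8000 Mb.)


total contact time = 2 * 6.8 * 60 = 816.0000 s
data = 85.0 GB = 680000.0000 Mb
rate = 680000.0000 / 816.0000 = 833.3333 Mbps

833.3333 Mbps


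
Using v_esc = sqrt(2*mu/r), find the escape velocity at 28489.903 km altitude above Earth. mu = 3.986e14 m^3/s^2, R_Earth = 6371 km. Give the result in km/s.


r = 6371.0 + 28489.903 = 34860.9030 km = 3.4860903e+07 m
v_esc = sqrt(2*mu/r) = sqrt(2*3.986e14 / 3.4860903e+07)
v_esc = 4782.0524 m/s = 4.7821 km/s

4.7821 km/s


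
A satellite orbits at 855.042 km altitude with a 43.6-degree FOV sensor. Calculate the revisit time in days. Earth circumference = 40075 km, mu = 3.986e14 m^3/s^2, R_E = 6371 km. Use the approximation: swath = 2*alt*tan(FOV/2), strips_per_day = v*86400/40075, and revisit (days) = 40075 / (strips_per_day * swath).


swath = 2*855.042*tan(0.3804818) = 683.9848 km
v = sqrt(mu/r) = 7427.0852 m/s = 7.4271 km/s
strips/day = v*86400/40075 = 7.4271*86400/40075 = 16.0125
coverage/day = strips * swath = 16.0125 * 683.9848 = 10952.2934 km
revisit = 40075 / 10952.2934 = 3.6591 days

3.6591 days


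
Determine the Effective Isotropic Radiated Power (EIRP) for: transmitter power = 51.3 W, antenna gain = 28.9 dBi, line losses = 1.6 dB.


Pt = 51.3 W = 17.1012 dBW
EIRP = Pt_dBW + Gt - losses = 17.1012 + 28.9 - 1.6 = 44.4012 dBW

44.4012 dBW


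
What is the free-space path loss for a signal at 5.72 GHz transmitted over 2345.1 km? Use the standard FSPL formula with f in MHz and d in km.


f = 5.72 GHz = 5720.0000 MHz
d = 2345.1 km
FSPL = 32.44 + 20*log10(5720.0000) + 20*log10(2345.1)
FSPL = 32.44 + 75.1479 + 67.4032
FSPL = 174.9911 dB

174.9911 dB


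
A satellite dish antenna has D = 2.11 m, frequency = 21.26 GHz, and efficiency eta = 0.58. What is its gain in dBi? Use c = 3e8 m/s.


lambda = c/f = 3e8 / 2.126e+10 = 0.01411101 m
G = eta*(pi*D/lambda)^2 = 0.58*(pi*2.11/0.01411101)^2
G = 127990.1831 (linear)
G = 10*log10(127990.1831) = 51.0718 dBi

51.0718 dBi


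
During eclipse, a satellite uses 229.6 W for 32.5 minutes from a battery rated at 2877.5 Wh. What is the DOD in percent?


E_used = P * t / 60 = 229.6 * 32.5 / 60 = 124.3667 Wh
DOD = E_used / E_total * 100 = 124.3667 / 2877.5 * 100
DOD = 4.3220 %

4.3220 %


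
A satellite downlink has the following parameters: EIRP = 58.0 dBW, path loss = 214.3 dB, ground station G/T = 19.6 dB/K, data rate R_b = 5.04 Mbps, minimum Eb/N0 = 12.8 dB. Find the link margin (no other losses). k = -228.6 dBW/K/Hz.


C/N0 = EIRP - FSPL + G/T - k = 58.0 - 214.3 + 19.6 - (-228.6)
C/N0 = 91.9000 dB-Hz
R_b = 5.04 Mbps = 5.04e+06 bps -> 10*log10(R_b) = 67.0243 dB-Hz
Eb/N0 = C/N0 - 10*log10(R_b) = 91.9000 - 67.0243 = 24.8757 dB
Margin = Eb/N0 - Eb/N0_req = 24.8757 - 12.8 = 12.0757 dB (link closes)

12.0757 dB


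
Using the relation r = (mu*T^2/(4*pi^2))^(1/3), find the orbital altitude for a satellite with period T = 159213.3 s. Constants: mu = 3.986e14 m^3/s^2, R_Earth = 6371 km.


T = 159213.3 s
r = (mu*T^2/(4*pi^2))^(1/3) = (3.986e14 * 159213.3^2 / (4*pi^2))^(1/3)
r = 6.3490988e+07 m = 63490.9875 km
alt = r - R_E = 63490.9875 - 6371 = 57119.9875 km

57119.9875 km


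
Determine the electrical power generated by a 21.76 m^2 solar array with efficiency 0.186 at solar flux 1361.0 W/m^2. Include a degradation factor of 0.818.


P = area * eta * S * degradation
P = 21.76 * 0.186 * 1361.0 * 0.818
P = 4505.9178 W

4505.9178 W


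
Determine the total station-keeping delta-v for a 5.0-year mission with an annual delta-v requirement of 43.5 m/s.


dV = rate * years = 43.5 * 5.0
dV = 217.5000 m/s

217.5000 m/s


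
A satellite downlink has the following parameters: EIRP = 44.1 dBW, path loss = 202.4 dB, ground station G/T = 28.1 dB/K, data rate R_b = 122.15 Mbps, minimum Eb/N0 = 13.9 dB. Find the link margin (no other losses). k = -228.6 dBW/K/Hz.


C/N0 = EIRP - FSPL + G/T - k = 44.1 - 202.4 + 28.1 - (-228.6)
C/N0 = 98.4000 dB-Hz
R_b = 122.15 Mbps = 1.2215e+08 bps -> 10*log10(R_b) = 80.8689 dB-Hz
Eb/N0 = C/N0 - 10*log10(R_b) = 98.4000 - 80.8689 = 17.5311 dB
Margin = Eb/N0 - Eb/N0_req = 17.5311 - 13.9 = 3.6311 dB (link closes)

3.6311 dB
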